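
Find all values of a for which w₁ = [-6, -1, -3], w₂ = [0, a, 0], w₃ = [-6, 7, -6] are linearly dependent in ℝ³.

a = 0

The vectors are dependent exactly when the determinant of the matrix with rows w₁, w₂, w₃ vanishes.
Cofactor expansion gives det = 18*a.
Setting this to zero gives a = 0.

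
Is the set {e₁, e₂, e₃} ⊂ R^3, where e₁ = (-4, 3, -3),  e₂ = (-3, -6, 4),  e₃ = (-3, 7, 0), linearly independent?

linearly independent

Form the 3×3 matrix with these as columns; its determinant is 193.
A nonzero determinant means the columns are linearly independent.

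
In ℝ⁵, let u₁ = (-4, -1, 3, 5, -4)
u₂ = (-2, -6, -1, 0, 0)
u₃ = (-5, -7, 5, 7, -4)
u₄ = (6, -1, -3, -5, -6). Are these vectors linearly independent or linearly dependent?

Row-reduce the matrix whose columns are u₁, u₂, u₃, u₄.
The reduction yields 4 nonzero rows, so the rank is 4.
Since rank = 4 (the number of vectors), the set is linearly independent.

linearly independent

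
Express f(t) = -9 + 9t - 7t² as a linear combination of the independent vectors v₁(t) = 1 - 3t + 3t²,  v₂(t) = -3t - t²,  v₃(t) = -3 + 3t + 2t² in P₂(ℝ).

f = -3v₁ + 2v₂ + 2v₃

Take coordinate vectors relative to {1, t, t²}.
Set up the augmented matrix [v₁ | v₂ | v₃ | f] and row-reduce.
Row-reducing the augmented matrix gives the unique coefficients (a₁, a₂, a₃) = (-3, 2, 2).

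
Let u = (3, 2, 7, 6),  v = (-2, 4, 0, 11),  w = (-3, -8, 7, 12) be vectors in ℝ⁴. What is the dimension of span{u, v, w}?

dim = 3

Put the 4×3 matrix [u|v|w] into echelon form.
Reduction leaves 3 leading entries, giving rank 3.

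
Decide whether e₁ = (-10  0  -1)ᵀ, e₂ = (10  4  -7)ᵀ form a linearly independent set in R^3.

linearly independent

Row-reduce the matrix whose columns are e₁, e₂.
The reduction yields 2 nonzero rows, so the rank is 2.
Since rank = 2 (the number of vectors), the set is linearly independent.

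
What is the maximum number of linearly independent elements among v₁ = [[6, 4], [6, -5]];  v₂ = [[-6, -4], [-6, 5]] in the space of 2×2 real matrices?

Use coordinates relative to {E₁₁, E₁₂, E₂₁, E₂₂}.
Put the 4×2 matrix [v₁|v₂] into echelon form.
Reduction leaves 1 leading entry, giving rank 1.

1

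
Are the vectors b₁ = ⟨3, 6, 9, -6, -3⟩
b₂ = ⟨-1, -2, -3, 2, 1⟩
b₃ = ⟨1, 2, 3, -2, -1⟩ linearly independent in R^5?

Place the vectors as rows of a 3×5 matrix and reduce to echelon form.
The reduction yields 1 nonzero row, so the rank is 1.
Since rank 1 < 3, the set is linearly dependent.

linearly dependent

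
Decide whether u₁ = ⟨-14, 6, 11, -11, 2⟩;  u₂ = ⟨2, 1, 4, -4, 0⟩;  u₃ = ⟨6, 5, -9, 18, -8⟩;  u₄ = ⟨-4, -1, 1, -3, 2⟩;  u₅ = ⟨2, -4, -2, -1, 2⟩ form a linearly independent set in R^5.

The matrix [u₁|u₂|u₃|u₄|u₅] has determinant 0.
A zero determinant means the columns are linearly dependent.

linearly dependent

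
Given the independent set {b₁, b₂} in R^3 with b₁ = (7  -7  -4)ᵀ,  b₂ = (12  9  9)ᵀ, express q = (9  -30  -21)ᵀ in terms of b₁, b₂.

q = 3b₁ - b₂

Set up the augmented matrix [b₁ | b₂ | q] and row-reduce.
Row-reducing the augmented matrix gives the unique coefficients (α₁, α₂) = (3, -1).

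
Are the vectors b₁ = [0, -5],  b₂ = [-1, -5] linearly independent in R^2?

Row-reduce the matrix whose columns are b₁, b₂.
The reduction yields 2 nonzero rows, so the rank is 2.
Since rank = 2 (the number of vectors), the set is linearly independent.

linearly independent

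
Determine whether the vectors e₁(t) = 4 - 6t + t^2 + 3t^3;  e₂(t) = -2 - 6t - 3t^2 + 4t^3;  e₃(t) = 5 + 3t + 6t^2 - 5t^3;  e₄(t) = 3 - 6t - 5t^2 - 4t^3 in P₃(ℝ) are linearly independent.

Write each element as a coordinate vector in ℝ⁴ using {1, t, …, t^3}.
The matrix [e₁|e₂|e₃|e₄] has determinant 921.
A nonzero determinant means the columns are linearly independent.

linearly independent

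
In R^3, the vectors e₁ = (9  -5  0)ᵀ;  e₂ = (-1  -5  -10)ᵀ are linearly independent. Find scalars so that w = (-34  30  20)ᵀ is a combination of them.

w = -4e₁ - 2e₂

Solve the system with e₁, e₂ as columns and w as the right-hand side.
The system has the unique solution (α₁, α₂) = (-4, -2).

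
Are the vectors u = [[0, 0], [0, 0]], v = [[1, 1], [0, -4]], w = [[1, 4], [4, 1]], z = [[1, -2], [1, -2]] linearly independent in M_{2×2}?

linearly dependent

Write each element as a coordinate vector in ℝ⁴ using {E₁₁, E₁₂, E₂₁, E₂₂}.
One of the vectors is the zero vector, so the set is linearly dependent.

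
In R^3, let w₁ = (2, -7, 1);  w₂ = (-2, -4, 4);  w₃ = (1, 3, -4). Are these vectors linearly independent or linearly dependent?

The matrix [w₁|w₂|w₃] has determinant 34.
A nonzero determinant means the columns are linearly independent.

linearly independent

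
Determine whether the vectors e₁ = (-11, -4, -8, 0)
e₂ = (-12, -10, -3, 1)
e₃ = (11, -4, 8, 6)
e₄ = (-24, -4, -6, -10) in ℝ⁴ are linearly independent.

Form the 4×4 matrix with these as columns; its determinant is 0.
A zero determinant means the columns are linearly dependent.

linearly dependent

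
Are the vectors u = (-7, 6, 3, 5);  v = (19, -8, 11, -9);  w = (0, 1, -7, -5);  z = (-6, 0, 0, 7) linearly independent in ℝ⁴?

linearly dependent

Row-reduce the matrix whose columns are u, v, w, z.
The reduction yields 3 nonzero rows, so the rank is 3.
Since rank 3 < 4, the set is linearly dependent.
Indeed u + v + 2w + 2z = 0.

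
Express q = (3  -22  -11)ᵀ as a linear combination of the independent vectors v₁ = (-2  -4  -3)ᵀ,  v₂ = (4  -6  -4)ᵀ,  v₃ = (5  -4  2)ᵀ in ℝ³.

Write q = a₁v₁ + … + a₃v₃ and equate components.
Back-substitution yields (a₁, a₂, a₃) = (3, 1, 1).

q = 3v₁ + v₂ + v₃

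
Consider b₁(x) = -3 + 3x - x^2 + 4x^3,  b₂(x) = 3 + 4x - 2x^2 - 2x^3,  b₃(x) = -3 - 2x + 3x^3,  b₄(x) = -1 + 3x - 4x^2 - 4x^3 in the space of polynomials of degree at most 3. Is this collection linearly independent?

linearly independent

Write each element as a coordinate vector in ℝ⁴ using {1, x, …, x^3}.
The matrix [b₁|b₂|b₃|b₄] has determinant -167.
A nonzero determinant means the columns are linearly independent.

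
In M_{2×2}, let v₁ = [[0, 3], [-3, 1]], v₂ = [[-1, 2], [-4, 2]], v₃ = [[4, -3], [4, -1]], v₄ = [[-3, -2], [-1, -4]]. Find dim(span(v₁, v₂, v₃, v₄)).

Use coordinates relative to {E₁₁, E₁₂, E₂₁, E₂₂}.
Form the matrix with v₁, v₂, v₃, v₄ as columns and reduce.
There are 4 pivot columns, so rank = 4.

4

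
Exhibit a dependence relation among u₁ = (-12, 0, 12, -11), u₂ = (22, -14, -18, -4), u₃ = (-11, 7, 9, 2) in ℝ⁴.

Set up α₁u₁ + … + α₃u₃ = 0 and solve the homogeneous system.
The free variable yields coefficients (0, 1, 2) (any nonzero multiple also works).

u₂ + 2u₃ = 0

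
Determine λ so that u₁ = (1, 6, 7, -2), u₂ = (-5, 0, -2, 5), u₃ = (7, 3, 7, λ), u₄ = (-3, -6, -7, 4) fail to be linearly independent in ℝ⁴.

Dependence holds iff the 4×4 matrix [u₁ u₂ u₃ u₄] is singular.
The determinant works out to -24*λ - 180.
This vanishes exactly when λ = -15/2.

λ = -15/2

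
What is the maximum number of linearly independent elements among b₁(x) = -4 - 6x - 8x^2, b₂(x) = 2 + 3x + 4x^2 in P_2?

Represent each element by its coordinate vector in ℝ³.
Apply Gaussian elimination to the matrix whose rows are b₁, b₂.
There is 1 pivot column, so rank = 1.

1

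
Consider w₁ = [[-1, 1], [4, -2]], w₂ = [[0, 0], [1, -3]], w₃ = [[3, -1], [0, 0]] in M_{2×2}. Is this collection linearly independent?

Write each element as a coordinate vector in ℝ⁴ using {E₁₁, E₁₂, E₂₁, E₂₂}.
Place the vectors as rows of a 3×4 matrix and reduce to echelon form.
The reduction yields 3 nonzero rows, so the rank is 3.
Since rank = 3 (the number of vectors), the set is linearly independent.

linearly independent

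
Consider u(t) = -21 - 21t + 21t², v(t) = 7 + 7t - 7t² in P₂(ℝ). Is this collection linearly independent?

linearly dependent

Take coordinates with respect to the standard basis {1, t, t²}.
Row-reduce the matrix whose columns are u, v.
The reduction yields 1 nonzero row, so the rank is 1.
Since rank 1 < 2, the set is linearly dependent.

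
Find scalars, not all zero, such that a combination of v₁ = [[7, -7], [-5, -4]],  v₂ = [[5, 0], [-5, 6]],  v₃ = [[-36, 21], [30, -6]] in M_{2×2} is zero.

Take coordinates with respect to {E₁₁, E₁₂, E₂₁, E₂₂}.
Row-reduce the matrix with v₁, v₂, v₃ as columns; the null space gives the coefficients.
The free variable yields coefficients (3, 3, 1) (any nonzero multiple also works).

3v₁ + 3v₂ + v₃ = 0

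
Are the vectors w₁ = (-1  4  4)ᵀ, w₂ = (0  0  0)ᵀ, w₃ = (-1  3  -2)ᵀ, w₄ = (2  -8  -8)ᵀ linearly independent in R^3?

linearly dependent

There are 4 vectors in a 3-dimensional space, so they cannot be linearly independent.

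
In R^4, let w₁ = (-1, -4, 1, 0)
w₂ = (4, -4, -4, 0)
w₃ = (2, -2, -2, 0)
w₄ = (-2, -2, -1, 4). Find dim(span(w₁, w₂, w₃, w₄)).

Put the 4×4 matrix [w₁|w₂|w₃|w₄] into echelon form.
Reduction leaves 3 leading entries, giving rank 3.

dim = 3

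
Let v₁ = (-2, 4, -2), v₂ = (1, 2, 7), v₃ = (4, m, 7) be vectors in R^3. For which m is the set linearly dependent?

The set is linearly dependent precisely when det[v₁; v₂; v₃] = 0.
Cofactor expansion gives det = 12*m + 72.
Setting this to zero gives m = -6.

m = -6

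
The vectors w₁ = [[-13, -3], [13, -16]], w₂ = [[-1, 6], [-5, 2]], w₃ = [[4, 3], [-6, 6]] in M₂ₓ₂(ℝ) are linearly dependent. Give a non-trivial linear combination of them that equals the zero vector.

w₁ - w₂ + 3w₃ = 0

Pass to coordinate vectors relative to the basis {E₁₁, E₁₂, E₂₁, E₂₂}.
Row-reduce the matrix with w₁, w₂, w₃ as columns; the null space gives the coefficients.
A generator of the null space is (1, -1, 3).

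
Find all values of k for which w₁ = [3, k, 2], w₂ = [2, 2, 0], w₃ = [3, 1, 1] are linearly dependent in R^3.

k = -1

Place the vectors as rows of a 3×3 matrix; dependence ⇔ determinant zero.
Cofactor expansion gives det = -2*k - 2.
Solving -2*k - 2 = 0 yields k = -1.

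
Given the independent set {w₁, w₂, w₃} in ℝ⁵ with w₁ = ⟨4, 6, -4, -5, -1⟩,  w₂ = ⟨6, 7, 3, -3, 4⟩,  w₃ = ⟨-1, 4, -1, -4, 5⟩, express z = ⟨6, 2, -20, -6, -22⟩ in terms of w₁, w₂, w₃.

Write z = c₁w₁ + … + c₃w₃ and equate components.
Back-substitution yields (c₁, c₂, c₃) = (4, -2, -2).

z = 4w₁ - 2w₂ - 2w₃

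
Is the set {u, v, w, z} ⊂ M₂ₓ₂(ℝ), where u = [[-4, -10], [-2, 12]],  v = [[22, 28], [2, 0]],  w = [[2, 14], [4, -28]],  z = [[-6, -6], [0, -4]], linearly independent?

linearly dependent

Write each element as a coordinate vector in ℝ⁴ using {E₁₁, E₁₂, E₂₁, E₂₂}.
Place the vectors as rows of a 4×4 matrix and reduce to echelon form.
The reduction yields 2 nonzero rows, so the rank is 2.
Since rank 2 < 4, the set is linearly dependent.
Indeed 7u + v + 3w = 0.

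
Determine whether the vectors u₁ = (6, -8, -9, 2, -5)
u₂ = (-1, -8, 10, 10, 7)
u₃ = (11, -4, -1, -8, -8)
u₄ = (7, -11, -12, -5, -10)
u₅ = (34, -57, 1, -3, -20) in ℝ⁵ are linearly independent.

Row-reduce the matrix whose columns are u₁, u₂, u₃, u₄, u₅.
The reduction yields 4 nonzero rows, so the rank is 4.
Since rank 4 < 5, the set is linearly dependent.

linearly dependent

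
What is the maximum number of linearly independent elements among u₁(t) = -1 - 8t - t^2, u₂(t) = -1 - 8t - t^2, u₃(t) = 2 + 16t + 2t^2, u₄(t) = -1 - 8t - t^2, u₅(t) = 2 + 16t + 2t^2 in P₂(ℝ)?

1

Represent each element by its coordinate vector in ℝ³.
Apply Gaussian elimination to the matrix whose rows are u₁, u₂, u₃, u₄, u₅.
Reduction leaves 1 leading entry, giving rank 1.
(With 5 elements in a 3-dimensional space the rank is at most 3.)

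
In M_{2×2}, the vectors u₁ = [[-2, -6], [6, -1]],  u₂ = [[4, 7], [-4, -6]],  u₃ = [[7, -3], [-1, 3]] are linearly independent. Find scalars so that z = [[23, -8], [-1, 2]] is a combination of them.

Work in coordinates with respect to the standard basis {E₁₁, E₁₂, E₂₁, E₂₂}.
Write z = α₁u₁ + … + α₃u₃ and equate components.
Row-reducing the augmented matrix gives the unique coefficients (α₁, α₂, α₃) = (1, 1, 3).

z = u₁ + u₂ + 3u₃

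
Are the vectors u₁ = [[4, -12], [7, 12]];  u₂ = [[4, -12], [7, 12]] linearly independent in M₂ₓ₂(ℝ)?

linearly dependent

Write each element as a coordinate vector in ℝ⁴ using {E₁₁, E₁₂, E₂₁, E₂₂}.
Row-reduce the matrix whose columns are u₁, u₂.
The reduction yields 1 nonzero row, so the rank is 1.
Since rank 1 < 2, the set is linearly dependent.
Indeed u₁ - u₂ = 0.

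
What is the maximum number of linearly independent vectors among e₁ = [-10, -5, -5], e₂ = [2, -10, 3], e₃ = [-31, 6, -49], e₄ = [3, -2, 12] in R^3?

3

Row-reduce the 4×3 matrix with these as rows.
There are 3 pivot columns, so rank = 3.
(With 4 elements in a 3-dimensional space the rank is at most 3.)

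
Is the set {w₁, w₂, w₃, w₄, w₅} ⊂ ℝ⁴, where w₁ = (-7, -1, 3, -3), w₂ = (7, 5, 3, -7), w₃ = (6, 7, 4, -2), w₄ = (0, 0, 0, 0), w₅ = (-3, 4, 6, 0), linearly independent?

linearly dependent

There are 5 vectors in a 4-dimensional space, so they cannot be linearly independent.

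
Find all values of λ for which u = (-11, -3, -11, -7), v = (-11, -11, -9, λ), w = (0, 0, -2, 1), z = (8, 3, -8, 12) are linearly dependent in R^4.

λ = 8/3

The set is linearly dependent precisely when det[u; v; w; z] = 0.
The determinant works out to 48 - 18*λ.
Setting this to zero gives λ = 8/3.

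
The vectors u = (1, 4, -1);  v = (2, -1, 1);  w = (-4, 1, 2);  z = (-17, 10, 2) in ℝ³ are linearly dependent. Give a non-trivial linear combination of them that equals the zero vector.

u - 3v + 3w - z = 0

Write the vectors as columns of a matrix and find a nonzero vector in its null space.
One solution (up to scaling) is (1, -3, 3, -1).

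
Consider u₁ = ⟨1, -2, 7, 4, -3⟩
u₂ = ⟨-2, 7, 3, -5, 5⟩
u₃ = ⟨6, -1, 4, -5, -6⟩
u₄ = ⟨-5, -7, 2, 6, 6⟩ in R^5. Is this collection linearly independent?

linearly independent

Row-reduce the matrix whose columns are u₁, u₂, u₃, u₄.
The reduction yields 4 nonzero rows, so the rank is 4.
Since rank = 4 (the number of vectors), the set is linearly independent.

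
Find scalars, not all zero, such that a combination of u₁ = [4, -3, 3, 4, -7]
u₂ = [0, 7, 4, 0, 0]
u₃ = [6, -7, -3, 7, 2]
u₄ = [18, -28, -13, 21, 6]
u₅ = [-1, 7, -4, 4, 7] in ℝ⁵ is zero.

u₂ - 3u₃ + u₄ = 0

Set up α₁u₁ + … + α₅u₅ = 0 and solve the homogeneous system.
One solution (up to scaling) is (0, 1, -3, 1, 0).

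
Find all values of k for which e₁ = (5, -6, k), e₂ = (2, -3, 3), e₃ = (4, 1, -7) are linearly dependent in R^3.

Place the vectors as rows of a 3×3 matrix; dependence ⇔ determinant zero.
Cofactor expansion gives det = 14*k - 66.
Solving 14*k - 66 = 0 yields k = 33/7.

k = 33/7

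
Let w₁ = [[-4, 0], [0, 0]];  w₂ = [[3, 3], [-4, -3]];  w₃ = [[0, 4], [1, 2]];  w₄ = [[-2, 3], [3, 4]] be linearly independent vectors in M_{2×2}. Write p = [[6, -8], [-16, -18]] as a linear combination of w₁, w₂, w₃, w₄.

Identify each element with its coordinate vector in ℝ⁴ via {E₁₁, E₁₂, E₂₁, E₂₂}.
Since w₁, w₂, w₃, w₄ are independent, the coefficients expressing p are uniquely determined by a linear system.
The system has the unique solution (a₁, …, a₄) = (1, 2, -2, -2).

p = w₁ + 2w₂ - 2w₃ - 2w₄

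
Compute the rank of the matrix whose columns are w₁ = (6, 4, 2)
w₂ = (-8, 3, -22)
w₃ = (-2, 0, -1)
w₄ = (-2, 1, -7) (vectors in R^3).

Apply Gaussian elimination to the matrix whose rows are w₁, w₂, w₃, w₄.
There are 3 pivot columns, so rank = 3.
(With 4 elements in a 3-dimensional space the rank is at most 3.)

3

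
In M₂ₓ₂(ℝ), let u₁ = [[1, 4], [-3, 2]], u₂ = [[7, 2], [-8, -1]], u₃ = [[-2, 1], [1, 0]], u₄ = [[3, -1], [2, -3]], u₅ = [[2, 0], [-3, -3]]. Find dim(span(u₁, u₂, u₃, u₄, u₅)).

Pass to coordinate vectors with respect to the basis {E₁₁, E₁₂, E₂₁, E₂₂}.
Apply Gaussian elimination to the matrix whose rows are u₁, u₂, u₃, u₄, u₅.
Exactly 4 pivots survive; hence the rank is 4.
(With 5 elements in a 4-dimensional space the rank is at most 4.)

4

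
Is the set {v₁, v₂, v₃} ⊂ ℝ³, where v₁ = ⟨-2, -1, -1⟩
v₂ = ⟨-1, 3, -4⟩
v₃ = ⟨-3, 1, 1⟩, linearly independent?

Form the 3×3 matrix with these as columns; its determinant is -35.
A nonzero determinant means the columns are linearly independent.

linearly independent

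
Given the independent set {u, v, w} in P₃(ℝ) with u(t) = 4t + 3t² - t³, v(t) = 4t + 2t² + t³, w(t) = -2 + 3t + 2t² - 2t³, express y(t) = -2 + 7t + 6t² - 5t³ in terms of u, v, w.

Identify each element with its coordinate vector in ℝ⁴ via {1, t, …, t³}.
Since u, v, w are independent, the coefficients expressing y are uniquely determined by a linear system.
Row-reducing the augmented matrix gives the unique coefficients (c₁, c₂, c₃) = (2, -1, 1).

y = 2u - v + w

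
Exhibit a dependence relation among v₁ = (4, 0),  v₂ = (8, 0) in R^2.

2v₁ - v₂ = 0

Row-reduce the matrix with v₁, v₂ as columns; the null space gives the coefficients.
One solution (up to scaling) is (2, -1).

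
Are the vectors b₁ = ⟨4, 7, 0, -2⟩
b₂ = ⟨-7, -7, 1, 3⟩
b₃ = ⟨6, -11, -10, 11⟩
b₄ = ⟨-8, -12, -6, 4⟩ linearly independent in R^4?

linearly independent

Form the 4×4 matrix with these as columns; its determinant is 1578.
A nonzero determinant means the columns are linearly independent.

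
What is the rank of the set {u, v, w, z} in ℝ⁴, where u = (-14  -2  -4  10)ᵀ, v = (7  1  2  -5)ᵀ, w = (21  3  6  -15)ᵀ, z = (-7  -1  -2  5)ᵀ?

rank 1

Row-reduce the 4×4 matrix with these as rows.
There is 1 pivot column, so rank = 1.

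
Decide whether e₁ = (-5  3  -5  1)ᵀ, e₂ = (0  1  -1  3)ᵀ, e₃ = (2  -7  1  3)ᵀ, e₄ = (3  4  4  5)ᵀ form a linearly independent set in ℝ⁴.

linearly independent

Row-reduce the matrix whose columns are e₁, e₂, e₃, e₄.
The reduction yields 4 nonzero rows, so the rank is 4.
Since rank = 4 (the number of vectors), the set is linearly independent.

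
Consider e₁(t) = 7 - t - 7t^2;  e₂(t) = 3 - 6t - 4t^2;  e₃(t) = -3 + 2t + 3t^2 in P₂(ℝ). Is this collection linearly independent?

Write each element as a coordinate vector in ℝ³ using {1, t, t^2}.
Place the vectors as rows of a 3×3 matrix and reduce to echelon form.
The reduction yields 3 nonzero rows, so the rank is 3.
Since rank = 3 (the number of vectors), the set is linearly independent.

linearly independent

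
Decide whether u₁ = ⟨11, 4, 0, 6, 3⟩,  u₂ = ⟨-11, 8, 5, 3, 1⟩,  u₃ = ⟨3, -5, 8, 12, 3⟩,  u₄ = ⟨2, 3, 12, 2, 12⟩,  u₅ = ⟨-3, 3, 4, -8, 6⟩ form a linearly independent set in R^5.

Place the vectors as rows of a 5×5 matrix and reduce to echelon form.
The reduction yields 5 nonzero rows, so the rank is 5.
Since rank = 5 (the number of vectors), the set is linearly independent.

linearly independent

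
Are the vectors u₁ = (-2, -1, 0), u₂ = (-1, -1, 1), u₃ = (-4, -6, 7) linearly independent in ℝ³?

Row-reduce the matrix whose columns are u₁, u₂, u₃.
The reduction yields 3 nonzero rows, so the rank is 3.
Since rank = 3 (the number of vectors), the set is linearly independent.

linearly independent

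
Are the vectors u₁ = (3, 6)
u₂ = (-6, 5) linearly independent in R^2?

Place the vectors as rows of a 2×2 matrix and reduce to echelon form.
The reduction yields 2 nonzero rows, so the rank is 2.
Since rank = 2 (the number of vectors), the set is linearly independent.

linearly independent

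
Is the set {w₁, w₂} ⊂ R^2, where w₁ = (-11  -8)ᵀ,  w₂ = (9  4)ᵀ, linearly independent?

linearly independent

The matrix [w₁|w₂] has determinant 28.
A nonzero determinant means the columns are linearly independent.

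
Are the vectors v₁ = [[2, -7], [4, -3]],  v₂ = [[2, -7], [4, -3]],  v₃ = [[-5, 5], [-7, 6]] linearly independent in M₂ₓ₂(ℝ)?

linearly dependent

Write each element as a coordinate vector in ℝ⁴ using {E₁₁, E₁₂, E₂₁, E₂₂}.
Two of the vectors are equal, giving an immediate dependence.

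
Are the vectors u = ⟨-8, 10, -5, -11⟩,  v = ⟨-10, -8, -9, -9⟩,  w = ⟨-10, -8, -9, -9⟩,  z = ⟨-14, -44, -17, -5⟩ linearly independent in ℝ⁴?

linearly dependent

Form the 4×4 matrix with these as columns; its determinant is 0.
A zero determinant means the columns are linearly dependent.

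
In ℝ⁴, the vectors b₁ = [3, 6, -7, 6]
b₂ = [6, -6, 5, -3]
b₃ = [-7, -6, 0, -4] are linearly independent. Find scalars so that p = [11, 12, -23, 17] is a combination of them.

p = 4b₁ + b₂ + b₃

Solve the system with b₁, b₂, b₃ as columns and p as the right-hand side.
Back-substitution yields (c₁, c₂, c₃) = (4, 1, 1).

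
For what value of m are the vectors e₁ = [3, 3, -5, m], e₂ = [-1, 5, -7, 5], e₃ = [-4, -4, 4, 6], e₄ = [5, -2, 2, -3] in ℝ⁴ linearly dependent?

m = 20/7

The set is linearly dependent precisely when det[e₁; e₂; e₃; e₄] = 0.
Expanding, det = 56*m - 160.
Setting this to zero gives m = 20/7.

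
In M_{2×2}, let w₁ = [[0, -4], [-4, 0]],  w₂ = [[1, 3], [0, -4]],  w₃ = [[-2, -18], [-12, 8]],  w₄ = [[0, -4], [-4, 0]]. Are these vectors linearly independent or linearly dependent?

linearly dependent

Write each element as a coordinate vector in ℝ⁴ using {E₁₁, E₁₂, E₂₁, E₂₂}.
The matrix [w₁|w₂|w₃|w₄] has determinant 0.
A zero determinant means the columns are linearly dependent.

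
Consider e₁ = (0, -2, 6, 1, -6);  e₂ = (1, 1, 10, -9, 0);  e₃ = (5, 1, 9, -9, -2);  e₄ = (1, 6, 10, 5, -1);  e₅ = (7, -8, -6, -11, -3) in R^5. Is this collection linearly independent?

Form the 5×5 matrix with these as columns; its determinant is -6842.
A nonzero determinant means the columns are linearly independent.

linearly independent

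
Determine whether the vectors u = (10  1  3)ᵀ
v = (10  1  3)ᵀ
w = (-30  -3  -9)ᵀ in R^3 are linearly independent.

Two of the vectors are equal, giving an immediate dependence.

linearly dependent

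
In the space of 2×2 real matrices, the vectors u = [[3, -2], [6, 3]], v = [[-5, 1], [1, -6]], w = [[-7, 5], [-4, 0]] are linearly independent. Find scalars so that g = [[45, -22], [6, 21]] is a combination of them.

Work in coordinates with respect to the standard basis {E₁₁, E₁₂, E₂₁, E₂₂}.
Write g = c₁u + … + c₃w and equate components.
Row-reducing the augmented matrix gives the unique coefficients (c₁, c₂, c₃) = (-1, -4, -4).

g = -u - 4v - 4w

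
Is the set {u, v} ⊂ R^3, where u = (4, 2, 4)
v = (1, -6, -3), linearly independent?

Row-reduce the matrix whose columns are u, v.
The reduction yields 2 nonzero rows, so the rank is 2.
Since rank = 2 (the number of vectors), the set is linearly independent.

linearly independent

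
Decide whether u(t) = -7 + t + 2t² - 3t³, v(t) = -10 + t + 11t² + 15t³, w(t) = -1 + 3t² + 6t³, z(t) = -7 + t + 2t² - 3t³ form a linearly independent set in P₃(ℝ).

linearly dependent

Write each element as a coordinate vector in ℝ⁴ using {1, t, …, t³}.
Two of the vectors are equal, giving an immediate dependence.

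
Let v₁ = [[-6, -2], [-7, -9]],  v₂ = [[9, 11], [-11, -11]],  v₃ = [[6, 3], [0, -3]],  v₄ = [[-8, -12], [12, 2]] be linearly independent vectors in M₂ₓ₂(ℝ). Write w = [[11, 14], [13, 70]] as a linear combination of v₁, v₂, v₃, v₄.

Take coordinate vectors relative to {E₁₁, E₁₂, E₂₁, E₂₂}.
Set up the augmented matrix [v₁ | v₂ | v₃ | v₄ | w] and row-reduce.
The system has the unique solution (a₁, …, a₄) = (-4, -3, -3, -4).

w = -4v₁ - 3v₂ - 3v₃ - 4v₄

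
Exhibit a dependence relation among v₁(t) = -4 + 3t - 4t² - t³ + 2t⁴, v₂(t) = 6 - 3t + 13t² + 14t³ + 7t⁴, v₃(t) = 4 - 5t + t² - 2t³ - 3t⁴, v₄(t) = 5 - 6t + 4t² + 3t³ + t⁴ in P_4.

2v₁ + v₂ + 3v₃ - 2v₄ = 0

Write each element as a vector in ℝ⁵ using {1, t, …, t⁴}.
Row-reduce the matrix with v₁, v₂, v₃, v₄ as columns; the null space gives the coefficients.
One solution (up to scaling) is (2, 1, 3, -2).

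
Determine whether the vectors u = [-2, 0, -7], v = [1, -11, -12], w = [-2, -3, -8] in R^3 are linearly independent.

Place the vectors as rows of a 3×3 matrix and reduce to echelon form.
The reduction yields 3 nonzero rows, so the rank is 3.
Since rank = 3 (the number of vectors), the set is linearly independent.

linearly independent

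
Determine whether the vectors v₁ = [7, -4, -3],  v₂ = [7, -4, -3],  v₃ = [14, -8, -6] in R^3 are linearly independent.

Place the vectors as rows of a 3×3 matrix and reduce to echelon form.
The reduction yields 1 nonzero row, so the rank is 1.
Since rank 1 < 3, the set is linearly dependent.

linearly dependent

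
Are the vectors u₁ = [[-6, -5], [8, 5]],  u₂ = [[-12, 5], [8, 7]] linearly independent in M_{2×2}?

linearly independent

Take coordinates with respect to the standard basis {E₁₁, E₁₂, E₂₁, E₂₂}.
Place the vectors as rows of a 2×4 matrix and reduce to echelon form.
The reduction yields 2 nonzero rows, so the rank is 2.
Since rank = 2 (the number of vectors), the set is linearly independent.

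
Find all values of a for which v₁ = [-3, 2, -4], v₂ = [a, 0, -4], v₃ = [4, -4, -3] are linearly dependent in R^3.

Dependence holds iff the 3×3 matrix [v₁ v₂ v₃] is singular.
The determinant works out to 22*a + 16.
This vanishes exactly when a = -8/11.

a = -8/11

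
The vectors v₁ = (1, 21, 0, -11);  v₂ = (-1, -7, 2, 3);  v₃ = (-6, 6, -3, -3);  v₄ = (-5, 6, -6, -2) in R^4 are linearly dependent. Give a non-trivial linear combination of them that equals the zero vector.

v₁ + 3v₂ - 2v₃ + 2v₄ = 0

Solve the homogeneous system with v₁, v₂, v₃, v₄ as columns by row-reducing the coefficient matrix.
The free variable yields coefficients (1, 3, -2, 2) (any nonzero multiple also works).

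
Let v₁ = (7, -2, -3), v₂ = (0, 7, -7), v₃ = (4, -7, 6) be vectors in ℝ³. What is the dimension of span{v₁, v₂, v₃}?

3

Row-reduce the 3×3 matrix with these as rows.
There are 3 pivot columns, so rank = 3.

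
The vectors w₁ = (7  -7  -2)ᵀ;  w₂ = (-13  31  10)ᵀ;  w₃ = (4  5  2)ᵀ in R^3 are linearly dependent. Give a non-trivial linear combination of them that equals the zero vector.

Write the vectors as columns of a matrix and find a nonzero vector in its null space.
One solution (up to scaling) is (3, 1, -2).

3w₁ + w₂ - 2w₃ = 0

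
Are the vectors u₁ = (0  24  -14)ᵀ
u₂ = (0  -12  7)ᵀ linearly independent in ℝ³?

Place the vectors as rows of a 2×3 matrix and reduce to echelon form.
The reduction yields 1 nonzero row, so the rank is 1.
Since rank 1 < 2, the set is linearly dependent.
Indeed u₁ + 2u₂ = 0.

linearly dependent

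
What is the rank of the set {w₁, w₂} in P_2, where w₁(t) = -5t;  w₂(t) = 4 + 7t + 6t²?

Use coordinates relative to {1, t, t²}.
Put the 3×2 matrix [w₁|w₂] into echelon form.
Reduction leaves 2 leading entries, giving rank 2.

rank 2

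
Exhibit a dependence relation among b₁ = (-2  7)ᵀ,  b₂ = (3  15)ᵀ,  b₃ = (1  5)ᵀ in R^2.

Set up α₁b₁ + … + α₃b₃ = 0 and solve the homogeneous system.
A generator of the null space is (0, 1, -3).

b₂ - 3b₃ = 0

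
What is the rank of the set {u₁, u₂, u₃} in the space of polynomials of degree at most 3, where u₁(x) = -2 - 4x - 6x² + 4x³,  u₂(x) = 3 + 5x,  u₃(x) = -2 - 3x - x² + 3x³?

Represent each element by its coordinate vector in ℝ⁴.
Row-reduce the 3×4 matrix with these as rows.
The echelon form has 3 nonzero rows, so the rank is 3.

3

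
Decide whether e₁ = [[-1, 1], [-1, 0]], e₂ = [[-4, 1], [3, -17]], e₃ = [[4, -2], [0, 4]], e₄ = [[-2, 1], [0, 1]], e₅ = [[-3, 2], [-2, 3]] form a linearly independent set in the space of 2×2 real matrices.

linearly dependent

Write each element as a coordinate vector in ℝ⁴ using {E₁₁, E₁₂, E₂₁, E₂₂}.
There are 5 vectors in a 4-dimensional space, so they cannot be linearly independent.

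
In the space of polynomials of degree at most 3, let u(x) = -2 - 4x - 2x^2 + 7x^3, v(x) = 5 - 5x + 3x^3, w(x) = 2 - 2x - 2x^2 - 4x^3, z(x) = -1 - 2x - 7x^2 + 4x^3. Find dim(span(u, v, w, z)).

Pass to coordinate vectors with respect to the basis {1, x, …, x^3}.
Row-reduce the 4×4 matrix with these as rows.
There are 4 pivot columns, so rank = 4.

4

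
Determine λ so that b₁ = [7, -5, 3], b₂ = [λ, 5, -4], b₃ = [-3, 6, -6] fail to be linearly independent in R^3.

Dependence holds iff the 3×3 matrix [b₁ b₂ b₃] is singular.
Expanding, det = -12*λ - 57.
Solving -12*λ - 57 = 0 yields λ = -19/4.

λ = -19/4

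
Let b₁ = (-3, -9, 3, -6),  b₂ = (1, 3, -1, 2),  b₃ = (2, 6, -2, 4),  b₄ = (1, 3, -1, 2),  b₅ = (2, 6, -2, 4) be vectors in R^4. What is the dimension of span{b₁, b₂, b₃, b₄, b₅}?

Form the matrix with b₁, b₂, b₃, b₄, b₅ as columns and reduce.
Reduction leaves 1 leading entry, giving rank 1.
(With 5 elements in a 4-dimensional space the rank is at most 4.)

dim = 1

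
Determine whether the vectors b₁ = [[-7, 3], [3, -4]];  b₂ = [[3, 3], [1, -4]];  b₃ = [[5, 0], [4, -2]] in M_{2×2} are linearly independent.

Write each element as a coordinate vector in ℝ⁴ using {E₁₁, E₁₂, E₂₁, E₂₂}.
Row-reduce the matrix whose columns are b₁, b₂, b₃.
The reduction yields 3 nonzero rows, so the rank is 3.
Since rank = 3 (the number of vectors), the set is linearly independent.

linearly independent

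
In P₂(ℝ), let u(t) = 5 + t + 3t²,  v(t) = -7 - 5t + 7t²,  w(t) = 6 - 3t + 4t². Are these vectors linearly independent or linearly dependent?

Take coordinates with respect to the standard basis {1, t, t²}.
Form the 3×3 matrix with these as columns; its determinant is 228.
A nonzero determinant means the columns are linearly independent.

linearly independent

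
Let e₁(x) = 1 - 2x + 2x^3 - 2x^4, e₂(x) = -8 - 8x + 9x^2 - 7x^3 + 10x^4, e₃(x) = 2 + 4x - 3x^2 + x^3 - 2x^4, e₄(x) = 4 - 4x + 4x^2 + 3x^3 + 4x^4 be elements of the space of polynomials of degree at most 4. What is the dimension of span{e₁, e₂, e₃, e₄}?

3

Pass to coordinate vectors with respect to the basis {1, x, …, x^4}.
Put the 5×4 matrix [e₁|e₂|e₃|e₄] into echelon form.
There are 3 pivot columns, so rank = 3.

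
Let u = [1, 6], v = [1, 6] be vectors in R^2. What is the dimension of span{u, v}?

Row-reduce the 2×2 matrix with these as rows.
There is 1 pivot column, so rank = 1.

dim = 1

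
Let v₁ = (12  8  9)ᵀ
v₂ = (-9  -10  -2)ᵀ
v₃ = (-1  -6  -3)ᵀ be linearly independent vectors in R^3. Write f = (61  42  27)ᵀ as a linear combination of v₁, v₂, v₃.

Write f = a₁v₁ + … + a₃v₃ and equate components.
Row-reducing the augmented matrix gives the unique coefficients (a₁, a₂, a₃) = (3, -3, 2).

f = 3v₁ - 3v₂ + 2v₃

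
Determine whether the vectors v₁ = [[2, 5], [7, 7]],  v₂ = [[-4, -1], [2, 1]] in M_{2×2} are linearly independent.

Take coordinates with respect to the standard basis {E₁₁, E₁₂, E₂₁, E₂₂}.
Row-reduce the matrix whose columns are v₁, v₂.
The reduction yields 2 nonzero rows, so the rank is 2.
Since rank = 2 (the number of vectors), the set is linearly independent.

linearly independent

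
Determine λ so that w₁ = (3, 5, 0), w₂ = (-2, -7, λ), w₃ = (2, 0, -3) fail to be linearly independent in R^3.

λ = -33/10

The vectors are dependent exactly when the determinant of the matrix with rows w₁, w₂, w₃ vanishes.
Expanding, det = 10*λ + 33.
Setting this to zero gives λ = -33/10.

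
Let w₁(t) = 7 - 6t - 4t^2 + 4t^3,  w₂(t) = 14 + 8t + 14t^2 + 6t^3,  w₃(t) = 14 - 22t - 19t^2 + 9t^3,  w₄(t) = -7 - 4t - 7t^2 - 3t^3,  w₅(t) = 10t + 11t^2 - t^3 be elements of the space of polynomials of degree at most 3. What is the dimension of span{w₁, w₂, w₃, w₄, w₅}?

Pass to coordinate vectors with respect to the basis {1, t, …, t^3}.
Row-reduce the 5×4 matrix with these as rows.
Exactly 2 pivots survive; hence the rank is 2.
(With 5 elements in a 4-dimensional space the rank is at most 4.)

dim = 2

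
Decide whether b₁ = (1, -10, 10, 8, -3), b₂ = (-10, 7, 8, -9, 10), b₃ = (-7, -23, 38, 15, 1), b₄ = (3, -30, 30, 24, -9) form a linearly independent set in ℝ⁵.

linearly dependent

Place the vectors as rows of a 4×5 matrix and reduce to echelon form.
The reduction yields 2 nonzero rows, so the rank is 2.
Since rank 2 < 4, the set is linearly dependent.
Indeed 3b₁ + b₂ - b₃ = 0.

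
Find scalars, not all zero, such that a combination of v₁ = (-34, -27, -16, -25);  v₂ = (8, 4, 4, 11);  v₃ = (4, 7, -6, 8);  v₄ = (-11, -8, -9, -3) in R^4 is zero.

Set up α₁v₁ + … + α₄v₄ = 0 and solve the homogeneous system.
A generator of the null space is (1, 1, 1, -2).

v₁ + v₂ + v₃ - 2v₄ = 0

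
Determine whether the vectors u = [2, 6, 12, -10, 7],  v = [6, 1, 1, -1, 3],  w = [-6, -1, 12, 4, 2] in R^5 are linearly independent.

linearly independent

Place the vectors as rows of a 3×5 matrix and reduce to echelon form.
The reduction yields 3 nonzero rows, so the rank is 3.
Since rank = 3 (the number of vectors), the set is linearly independent.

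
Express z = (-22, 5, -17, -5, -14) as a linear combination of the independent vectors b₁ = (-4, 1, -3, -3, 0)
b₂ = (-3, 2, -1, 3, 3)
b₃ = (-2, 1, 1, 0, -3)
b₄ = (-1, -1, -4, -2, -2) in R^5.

Since b₁, b₂, b₃, b₄ are independent, the coefficients expressing z are uniquely determined by a linear system.
Row-reducing the augmented matrix gives the unique coefficients (a₁, …, a₄) = (1, 2, 4, 4).

z = b₁ + 2b₂ + 4b₃ + 4b₄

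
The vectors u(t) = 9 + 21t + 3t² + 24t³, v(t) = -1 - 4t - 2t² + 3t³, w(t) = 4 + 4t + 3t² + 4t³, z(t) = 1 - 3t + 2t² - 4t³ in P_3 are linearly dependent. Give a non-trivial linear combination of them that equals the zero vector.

u - 3w + 3z = 0

Take coordinates with respect to {1, t, …, t³}.
Row-reduce the matrix with u, v, w, z as columns; the null space gives the coefficients.
One solution (up to scaling) is (1, 0, -3, 3).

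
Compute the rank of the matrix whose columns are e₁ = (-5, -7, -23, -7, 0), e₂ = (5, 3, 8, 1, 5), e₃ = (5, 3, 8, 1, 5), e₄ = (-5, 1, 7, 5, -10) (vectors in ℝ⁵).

Put the 5×4 matrix [e₁|e₂|e₃|e₄] into echelon form.
The echelon form has 2 nonzero rows, so the rank is 2.

2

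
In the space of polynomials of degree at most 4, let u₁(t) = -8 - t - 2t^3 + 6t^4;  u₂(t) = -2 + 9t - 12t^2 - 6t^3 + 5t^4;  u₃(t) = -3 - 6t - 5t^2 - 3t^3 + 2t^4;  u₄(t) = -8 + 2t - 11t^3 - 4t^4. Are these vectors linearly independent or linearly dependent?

Write each element as a coordinate vector in ℝ⁵ using {1, t, …, t^4}.
Row-reduce the matrix whose columns are u₁, u₂, u₃, u₄.
The reduction yields 4 nonzero rows, so the rank is 4.
Since rank = 4 (the number of vectors), the set is linearly independent.

linearly independent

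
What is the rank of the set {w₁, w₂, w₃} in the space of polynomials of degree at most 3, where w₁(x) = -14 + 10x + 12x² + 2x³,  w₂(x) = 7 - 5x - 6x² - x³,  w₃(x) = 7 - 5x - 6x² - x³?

rank 1

Use coordinates relative to {1, x, …, x³}.
Apply Gaussian elimination to the matrix whose rows are w₁, w₂, w₃.
Exactly 1 pivot survives; hence the rank is 1.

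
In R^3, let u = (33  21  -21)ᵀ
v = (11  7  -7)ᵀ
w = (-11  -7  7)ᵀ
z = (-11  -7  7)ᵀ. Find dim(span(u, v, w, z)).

1

Put the 3×4 matrix [u|v|w|z] into echelon form.
There is 1 pivot column, so rank = 1.
(With 4 elements in a 3-dimensional space the rank is at most 3.)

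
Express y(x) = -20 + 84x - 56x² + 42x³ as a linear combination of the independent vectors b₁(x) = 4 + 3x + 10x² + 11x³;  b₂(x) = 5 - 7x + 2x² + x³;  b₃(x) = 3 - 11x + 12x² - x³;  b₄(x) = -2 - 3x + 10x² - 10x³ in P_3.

Take coordinate vectors relative to {1, x, …, x³}.
Solve the system with b₁, b₂, b₃, b₄ as columns and y as the right-hand side.
Back-substitution yields (c₁, …, c₄) = (2, -4, -4, -2).

y = 2b₁ - 4b₂ - 4b₃ - 2b₄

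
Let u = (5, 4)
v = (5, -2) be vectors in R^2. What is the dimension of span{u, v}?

Form the matrix with u, v as columns and reduce.
The echelon form has 2 nonzero rows, so the rank is 2.

2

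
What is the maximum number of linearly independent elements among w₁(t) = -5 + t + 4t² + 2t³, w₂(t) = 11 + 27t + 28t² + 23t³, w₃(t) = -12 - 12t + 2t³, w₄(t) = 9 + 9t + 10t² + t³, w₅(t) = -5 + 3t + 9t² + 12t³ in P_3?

4

Pass to coordinate vectors with respect to the basis {1, t, …, t³}.
Put the 4×5 matrix [w₁|w₂|w₃|w₄|w₅] into echelon form.
Exactly 4 pivots survive; hence the rank is 4.
(With 5 elements in a 4-dimensional space the rank is at most 4.)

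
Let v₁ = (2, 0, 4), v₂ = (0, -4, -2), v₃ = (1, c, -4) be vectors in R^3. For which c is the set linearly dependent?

c = -12

Dependence holds iff the 3×3 matrix [v₁ v₂ v₃] is singular.
Cofactor expansion gives det = 4*c + 48.
Solving 4*c + 48 = 0 yields c = -12.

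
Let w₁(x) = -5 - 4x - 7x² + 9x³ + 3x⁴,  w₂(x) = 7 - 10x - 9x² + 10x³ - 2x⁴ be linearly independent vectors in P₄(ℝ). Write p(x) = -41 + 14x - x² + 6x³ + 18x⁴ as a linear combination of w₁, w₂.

p = 4w₁ - 3w₂

Identify each element with its coordinate vector in ℝ⁵ via {1, x, …, x⁴}.
Since w₁, w₂ are independent, the coefficients expressing p are uniquely determined by a linear system.
Row-reducing the augmented matrix gives the unique coefficients (c₁, c₂) = (4, -3).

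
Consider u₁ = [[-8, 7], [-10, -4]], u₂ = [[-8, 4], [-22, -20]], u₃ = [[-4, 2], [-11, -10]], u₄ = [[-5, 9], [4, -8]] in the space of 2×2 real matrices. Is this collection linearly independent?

linearly dependent

Take coordinates with respect to the standard basis {E₁₁, E₁₂, E₂₁, E₂₂}.
One vector is a scalar multiple of another, so the set is dependent.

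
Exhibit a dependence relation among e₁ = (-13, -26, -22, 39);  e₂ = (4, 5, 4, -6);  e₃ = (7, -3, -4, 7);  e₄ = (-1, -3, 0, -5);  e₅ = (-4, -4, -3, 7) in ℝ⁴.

Write the vectors as columns of a matrix and find a nonzero vector in its null space.
The free variable yields coefficients (1, 3, -1, 0, -2) (any nonzero multiple also works).

e₁ + 3e₂ - e₃ - 2e₅ = 0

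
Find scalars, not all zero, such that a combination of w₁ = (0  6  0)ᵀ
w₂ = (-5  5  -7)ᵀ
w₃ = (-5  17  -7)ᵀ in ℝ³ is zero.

Set up α₁w₁ + … + α₃w₃ = 0 and solve the homogeneous system.
One solution (up to scaling) is (2, 1, -1).

2w₁ + w₂ - w₃ = 0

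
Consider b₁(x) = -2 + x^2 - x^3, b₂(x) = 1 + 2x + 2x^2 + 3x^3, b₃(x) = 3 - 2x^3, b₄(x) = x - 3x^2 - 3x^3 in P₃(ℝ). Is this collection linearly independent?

Write each element as a coordinate vector in ℝ⁴ using {1, x, …, x^3}.
Row-reduce the matrix whose columns are b₁, b₂, b₃, b₄.
The reduction yields 4 nonzero rows, so the rank is 4.
Since rank = 4 (the number of vectors), the set is linearly independent.

linearly independent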